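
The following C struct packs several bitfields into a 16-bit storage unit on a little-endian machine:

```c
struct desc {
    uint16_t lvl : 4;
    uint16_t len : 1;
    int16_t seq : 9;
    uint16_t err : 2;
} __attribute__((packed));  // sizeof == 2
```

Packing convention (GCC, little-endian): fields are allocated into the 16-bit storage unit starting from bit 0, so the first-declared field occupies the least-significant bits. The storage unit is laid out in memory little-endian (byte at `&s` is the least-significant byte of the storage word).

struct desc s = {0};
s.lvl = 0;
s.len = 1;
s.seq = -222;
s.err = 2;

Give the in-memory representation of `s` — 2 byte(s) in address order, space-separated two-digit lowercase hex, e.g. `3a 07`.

50 a4

lvl:4 = 0 → 0x0 << 0 → word 0x0000
len:1 = 1 → 0x1 << 4 → word 0x0010
seq:9 = -222 → 0x122 << 5 → word 0x2450
err:2 = 2 → 0x2 << 14 → word 0xa450
word = 0xa450 → little-endian bytes:
  [0]=0x50  [1]=0xa4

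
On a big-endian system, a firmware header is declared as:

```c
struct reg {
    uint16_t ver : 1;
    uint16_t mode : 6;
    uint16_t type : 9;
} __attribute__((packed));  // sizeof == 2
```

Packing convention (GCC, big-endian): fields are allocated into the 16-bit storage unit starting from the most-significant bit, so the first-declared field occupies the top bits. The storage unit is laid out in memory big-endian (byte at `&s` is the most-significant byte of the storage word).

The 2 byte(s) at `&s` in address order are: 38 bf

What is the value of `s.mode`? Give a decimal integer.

28

[0]=0x38 [1]=0xbf (big-endian) → word 0x38bf
ver [15+:1] = (word>>15) & 0x1 = 0
mode [9+:6] = (word>>9) & 0x3f = 28  ←
type [0+:9] = (word>>0) & 0x1ff = 191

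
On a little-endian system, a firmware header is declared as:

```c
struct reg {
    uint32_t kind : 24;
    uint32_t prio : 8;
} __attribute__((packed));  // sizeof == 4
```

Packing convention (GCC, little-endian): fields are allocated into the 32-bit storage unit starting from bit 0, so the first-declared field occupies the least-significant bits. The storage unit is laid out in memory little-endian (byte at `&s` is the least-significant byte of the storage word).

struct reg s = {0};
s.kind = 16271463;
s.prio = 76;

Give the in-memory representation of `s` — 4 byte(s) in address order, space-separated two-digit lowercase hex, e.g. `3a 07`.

67 48 f8 4c

[0+:24] kind=16271463 & 0xffffff = 0xf84867; word=0x00f84867
[24+:8] prio=76 & 0xff = 0x4c; word=0x4cf84867
word = 0x4cf84867 → little-endian bytes:
  [0]=0x67  [1]=0x48  [2]=0xf8  [3]=0x4c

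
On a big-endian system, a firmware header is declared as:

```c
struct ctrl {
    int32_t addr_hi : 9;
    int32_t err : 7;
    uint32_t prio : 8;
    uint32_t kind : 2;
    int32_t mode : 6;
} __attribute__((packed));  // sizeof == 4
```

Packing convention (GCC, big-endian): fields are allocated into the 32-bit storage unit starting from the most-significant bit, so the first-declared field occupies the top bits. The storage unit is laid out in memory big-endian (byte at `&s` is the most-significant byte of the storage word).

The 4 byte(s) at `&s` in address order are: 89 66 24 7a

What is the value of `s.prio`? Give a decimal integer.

36

[0]=0x89 [1]=0x66 [2]=0x24 [3]=0x7a (big-endian) → word 0x8966247a
addr_hi:9 @ bit 23 → (0x8966247a>>23)&0x1ff = 0x112
err:7 @ bit 16 → (0x8966247a>>16)&0x7f = 0x66
prio:8 @ bit 8 → (0x8966247a>>8)&0xff = 0x24  ←
kind:2 @ bit 6 → (0x8966247a>>6)&0x3 = 0x1
mode:6 @ bit 0 → (0x8966247a>>0)&0x3f = 0x3a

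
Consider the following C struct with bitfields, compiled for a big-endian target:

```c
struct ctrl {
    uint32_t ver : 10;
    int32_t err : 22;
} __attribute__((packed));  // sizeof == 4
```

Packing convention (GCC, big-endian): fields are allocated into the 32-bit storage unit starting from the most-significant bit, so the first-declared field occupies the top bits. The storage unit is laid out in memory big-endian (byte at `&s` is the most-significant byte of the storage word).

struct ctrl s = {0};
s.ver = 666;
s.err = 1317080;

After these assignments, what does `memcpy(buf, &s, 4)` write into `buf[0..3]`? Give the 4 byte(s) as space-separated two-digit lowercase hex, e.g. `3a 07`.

a6 94 18 d8

ver:10 = 666 → 0x29a << 22 → word 0xa6800000
err:22 = 1317080 → 0x1418d8 << 0 → word 0xa69418d8
word = 0xa69418d8 → big-endian bytes:
  [0]=0xa6  [1]=0x94  [2]=0x18  [3]=0xd8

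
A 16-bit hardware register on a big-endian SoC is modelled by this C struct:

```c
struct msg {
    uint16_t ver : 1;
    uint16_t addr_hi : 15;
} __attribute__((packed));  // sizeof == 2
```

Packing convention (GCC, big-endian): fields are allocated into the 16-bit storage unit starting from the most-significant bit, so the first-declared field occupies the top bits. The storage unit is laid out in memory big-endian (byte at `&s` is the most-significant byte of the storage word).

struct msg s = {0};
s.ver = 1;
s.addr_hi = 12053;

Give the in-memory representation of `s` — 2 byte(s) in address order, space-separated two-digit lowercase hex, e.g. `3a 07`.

ver (1b) val=1 bits=0x1 at bit 15: 0x8000
addr_hi (15b) val=12053 bits=0x2f15 at bit 0: 0xaf15
word = 0xaf15 → big-endian bytes:
  [0]=0xaf  [1]=0x15

af 15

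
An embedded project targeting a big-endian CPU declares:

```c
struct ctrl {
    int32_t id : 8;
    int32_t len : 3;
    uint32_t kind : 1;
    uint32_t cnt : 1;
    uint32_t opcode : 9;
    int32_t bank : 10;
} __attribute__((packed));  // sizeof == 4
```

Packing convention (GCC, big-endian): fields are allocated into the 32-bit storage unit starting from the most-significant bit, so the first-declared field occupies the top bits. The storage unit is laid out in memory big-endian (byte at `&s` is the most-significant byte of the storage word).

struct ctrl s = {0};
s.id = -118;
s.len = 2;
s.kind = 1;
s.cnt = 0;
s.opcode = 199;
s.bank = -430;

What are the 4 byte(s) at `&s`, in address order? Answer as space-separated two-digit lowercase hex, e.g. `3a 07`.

id (8b) val=-118 bits=0x8a at bit 24: 0x8a000000
len (3b) val=2 bits=0x2 at bit 21: 0x8a400000
kind (1b) val=1 bits=0x1 at bit 20: 0x8a500000
cnt (1b) val=0 bits=0x0 at bit 19: 0x8a500000
opcode (9b) val=199 bits=0xc7 at bit 10: 0x8a531c00
bank (10b) val=-430 bits=0x252 at bit 0: 0x8a531e52
word = 0x8a531e52 → big-endian bytes:
  [0]=0x8a  [1]=0x53  [2]=0x1e  [3]=0x52

8a 53 1e 52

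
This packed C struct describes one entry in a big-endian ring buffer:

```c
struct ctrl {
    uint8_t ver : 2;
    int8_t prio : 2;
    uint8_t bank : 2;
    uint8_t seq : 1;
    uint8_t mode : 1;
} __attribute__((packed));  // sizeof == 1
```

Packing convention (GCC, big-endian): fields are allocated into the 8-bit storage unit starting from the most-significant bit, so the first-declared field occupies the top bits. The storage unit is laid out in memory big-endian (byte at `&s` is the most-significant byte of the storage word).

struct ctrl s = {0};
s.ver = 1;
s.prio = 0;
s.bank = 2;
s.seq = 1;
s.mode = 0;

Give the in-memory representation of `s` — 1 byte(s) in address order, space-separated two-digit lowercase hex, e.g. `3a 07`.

4a

[6+:2] ver=1 & 0x3 = 0x1; word=0x40
[4+:2] prio=0 & 0x3 = 0x0; word=0x40
[2+:2] bank=2 & 0x3 = 0x2; word=0x48
[1+:1] seq=1 & 0x1 = 0x1; word=0x4a
[0+:1] mode=0 & 0x1 = 0x0; word=0x4a
word = 0x4a → big-endian bytes:
  [0]=0x4a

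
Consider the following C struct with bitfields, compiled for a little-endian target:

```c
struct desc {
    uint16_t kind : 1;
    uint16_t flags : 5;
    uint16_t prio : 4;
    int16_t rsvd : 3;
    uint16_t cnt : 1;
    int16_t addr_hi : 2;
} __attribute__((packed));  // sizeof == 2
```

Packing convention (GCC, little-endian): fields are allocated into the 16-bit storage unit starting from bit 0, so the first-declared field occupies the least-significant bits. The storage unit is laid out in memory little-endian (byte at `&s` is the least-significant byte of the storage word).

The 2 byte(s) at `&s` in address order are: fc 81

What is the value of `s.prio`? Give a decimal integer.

[0]=0xfc [1]=0x81 (little-endian) → word 0x81fc
kind:1 @ bit 0 → (0x81fc>>0)&0x1 = 0x0
flags:5 @ bit 1 → (0x81fc>>1)&0x1f = 0x1e
prio:4 @ bit 6 → (0x81fc>>6)&0xf = 0x7  ←
rsvd:3 @ bit 10 → (0x81fc>>10)&0x7 = 0x0
cnt:1 @ bit 13 → (0x81fc>>13)&0x1 = 0x0
addr_hi:2 @ bit 14 → (0x81fc>>14)&0x3 = 0x2

7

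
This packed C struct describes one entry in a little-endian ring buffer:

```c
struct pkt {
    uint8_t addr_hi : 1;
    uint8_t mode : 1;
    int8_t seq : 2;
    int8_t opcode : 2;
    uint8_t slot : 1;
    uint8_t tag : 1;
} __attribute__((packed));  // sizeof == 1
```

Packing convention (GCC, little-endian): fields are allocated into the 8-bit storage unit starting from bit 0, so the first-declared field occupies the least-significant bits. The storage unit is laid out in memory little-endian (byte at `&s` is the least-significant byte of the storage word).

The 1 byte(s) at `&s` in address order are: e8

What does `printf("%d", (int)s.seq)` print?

-2

[0]=0xe8 (little-endian) → word 0xe8
addr_hi:1 @ bit 0 → (0xe8>>0)&0x1 = 0x0
mode:1 @ bit 1 → (0xe8>>1)&0x1 = 0x0
seq:2 @ bit 2 → (0xe8>>2)&0x3 = 0x2  ←
opcode:2 @ bit 4 → (0xe8>>4)&0x3 = 0x2
slot:1 @ bit 6 → (0xe8>>6)&0x1 = 0x1
tag:1 @ bit 7 → (0xe8>>7)&0x1 = 0x1
seq signed 2b, MSB=1: 2 - 4 = -2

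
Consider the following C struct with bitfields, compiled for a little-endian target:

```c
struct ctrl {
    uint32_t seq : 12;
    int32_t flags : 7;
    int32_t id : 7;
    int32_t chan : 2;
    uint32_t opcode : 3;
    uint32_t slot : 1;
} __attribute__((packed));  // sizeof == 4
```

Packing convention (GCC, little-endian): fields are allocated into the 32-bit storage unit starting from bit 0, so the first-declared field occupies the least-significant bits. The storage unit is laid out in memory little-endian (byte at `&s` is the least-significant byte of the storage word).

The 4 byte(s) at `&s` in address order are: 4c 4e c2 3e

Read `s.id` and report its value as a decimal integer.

[0]=0x4c [1]=0x4e [2]=0xc2 [3]=0x3e (little-endian) → word 0x3ec24e4c
seq [0+:12] = (word>>0) & 0xfff = 3660
flags [12+:7] = (word>>12) & 0x7f = 36
id [19+:7] = (word>>19) & 0x7f = 88  ←
chan [26+:2] = (word>>26) & 0x3 = 3
opcode [28+:3] = (word>>28) & 0x7 = 3
slot [31+:1] = (word>>31) & 0x1 = 0
id signed 7b, MSB=1: 88 - 128 = -40

-40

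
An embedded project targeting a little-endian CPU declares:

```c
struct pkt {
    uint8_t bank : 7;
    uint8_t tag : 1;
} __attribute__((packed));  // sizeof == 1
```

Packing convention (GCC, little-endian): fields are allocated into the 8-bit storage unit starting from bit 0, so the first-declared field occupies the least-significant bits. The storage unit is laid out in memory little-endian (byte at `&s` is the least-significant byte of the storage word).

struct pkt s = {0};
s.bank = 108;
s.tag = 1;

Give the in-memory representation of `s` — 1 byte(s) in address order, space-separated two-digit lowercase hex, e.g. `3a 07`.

bank (7b) val=108 bits=0x6c at bit 0: 0x6c
tag (1b) val=1 bits=0x1 at bit 7: 0xec
word = 0xec → little-endian bytes:
  [0]=0xec

ec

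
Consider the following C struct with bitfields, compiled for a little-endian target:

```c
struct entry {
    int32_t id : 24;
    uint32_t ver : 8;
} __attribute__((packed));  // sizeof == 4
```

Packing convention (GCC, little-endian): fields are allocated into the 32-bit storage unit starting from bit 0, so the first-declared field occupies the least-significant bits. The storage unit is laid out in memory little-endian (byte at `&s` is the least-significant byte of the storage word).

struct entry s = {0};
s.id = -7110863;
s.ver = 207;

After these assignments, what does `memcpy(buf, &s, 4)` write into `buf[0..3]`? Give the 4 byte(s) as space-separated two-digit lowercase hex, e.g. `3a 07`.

[0+:24] id=-7110863 & 0xffffff = 0x937f31; word=0x00937f31
[24+:8] ver=207 & 0xff = 0xcf; word=0xcf937f31
word = 0xcf937f31 → little-endian bytes:
  [0]=0x31  [1]=0x7f  [2]=0x93  [3]=0xcf

31 7f 93 cf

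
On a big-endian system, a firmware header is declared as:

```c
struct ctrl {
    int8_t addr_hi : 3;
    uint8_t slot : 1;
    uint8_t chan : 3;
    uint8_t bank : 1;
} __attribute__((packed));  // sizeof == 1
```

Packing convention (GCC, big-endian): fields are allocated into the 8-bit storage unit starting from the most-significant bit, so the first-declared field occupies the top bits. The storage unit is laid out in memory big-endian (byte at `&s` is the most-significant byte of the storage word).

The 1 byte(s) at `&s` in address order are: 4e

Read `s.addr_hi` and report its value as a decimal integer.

[0]=0x4e (big-endian) → word 0x4e
addr_hi [5+:3] = (word>>5) & 0x7 = 2  ←
slot [4+:1] = (word>>4) & 0x1 = 0
chan [1+:3] = (word>>1) & 0x7 = 7
bank [0+:1] = (word>>0) & 0x1 = 0
addr_hi signed 3b, MSB=0: value = 2

2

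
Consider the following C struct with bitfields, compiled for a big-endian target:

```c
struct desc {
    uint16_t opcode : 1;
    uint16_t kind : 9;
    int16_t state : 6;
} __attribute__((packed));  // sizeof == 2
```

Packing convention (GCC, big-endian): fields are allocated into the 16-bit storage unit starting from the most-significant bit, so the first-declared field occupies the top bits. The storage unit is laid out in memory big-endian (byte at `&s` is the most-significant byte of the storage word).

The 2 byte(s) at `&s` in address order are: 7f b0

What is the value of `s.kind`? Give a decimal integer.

[0]=0x7f [1]=0xb0 (big-endian) → word 0x7fb0
opcode [15+:1] = (word>>15) & 0x1 = 0
kind [6+:9] = (word>>6) & 0x1ff = 510  ←
state [0+:6] = (word>>0) & 0x3f = 48

510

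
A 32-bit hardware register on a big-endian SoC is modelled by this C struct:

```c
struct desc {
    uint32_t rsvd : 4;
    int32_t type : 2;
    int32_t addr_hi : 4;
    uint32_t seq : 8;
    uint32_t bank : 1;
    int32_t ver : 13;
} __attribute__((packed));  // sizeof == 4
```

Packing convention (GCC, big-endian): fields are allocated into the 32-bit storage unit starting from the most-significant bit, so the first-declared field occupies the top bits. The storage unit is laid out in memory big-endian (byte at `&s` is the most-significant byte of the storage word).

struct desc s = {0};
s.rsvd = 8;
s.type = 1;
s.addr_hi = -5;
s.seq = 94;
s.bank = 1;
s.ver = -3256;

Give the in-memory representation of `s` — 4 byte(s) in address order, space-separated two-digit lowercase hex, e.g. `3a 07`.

86 d7 b3 48

rsvd (4b) val=8 bits=0x8 at bit 28: 0x80000000
type (2b) val=1 bits=0x1 at bit 26: 0x84000000
addr_hi (4b) val=-5 bits=0xb at bit 22: 0x86c00000
seq (8b) val=94 bits=0x5e at bit 14: 0x86d78000
bank (1b) val=1 bits=0x1 at bit 13: 0x86d7a000
ver (13b) val=-3256 bits=0x1348 at bit 0: 0x86d7b348
word = 0x86d7b348 → big-endian bytes:
  [0]=0x86  [1]=0xd7  [2]=0xb3  [3]=0x48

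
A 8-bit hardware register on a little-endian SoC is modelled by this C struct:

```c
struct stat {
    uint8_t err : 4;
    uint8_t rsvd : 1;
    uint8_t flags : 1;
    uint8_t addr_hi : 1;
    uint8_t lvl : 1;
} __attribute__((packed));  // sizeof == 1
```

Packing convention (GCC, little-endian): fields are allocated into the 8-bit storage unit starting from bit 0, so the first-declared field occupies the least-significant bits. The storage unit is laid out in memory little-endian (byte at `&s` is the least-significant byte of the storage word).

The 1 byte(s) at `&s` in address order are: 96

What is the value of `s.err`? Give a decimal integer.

6

[0]=0x96 (little-endian) → word 0x96
err [0+:4] = (word>>0) & 0xf = 6  ←
rsvd [4+:1] = (word>>4) & 0x1 = 1
flags [5+:1] = (word>>5) & 0x1 = 0
addr_hi [6+:1] = (word>>6) & 0x1 = 0
lvl [7+:1] = (word>>7) & 0x1 = 1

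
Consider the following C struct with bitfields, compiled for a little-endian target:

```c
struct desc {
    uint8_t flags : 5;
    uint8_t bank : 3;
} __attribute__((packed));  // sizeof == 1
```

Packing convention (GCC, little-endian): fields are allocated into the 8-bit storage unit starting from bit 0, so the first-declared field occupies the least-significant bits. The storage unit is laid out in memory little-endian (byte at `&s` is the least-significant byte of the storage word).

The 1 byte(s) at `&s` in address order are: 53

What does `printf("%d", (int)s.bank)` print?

[0]=0x53 (little-endian) → word 0x53
flags [0+:5] = (word>>0) & 0x1f = 19
bank [5+:3] = (word>>5) & 0x7 = 2  ←

2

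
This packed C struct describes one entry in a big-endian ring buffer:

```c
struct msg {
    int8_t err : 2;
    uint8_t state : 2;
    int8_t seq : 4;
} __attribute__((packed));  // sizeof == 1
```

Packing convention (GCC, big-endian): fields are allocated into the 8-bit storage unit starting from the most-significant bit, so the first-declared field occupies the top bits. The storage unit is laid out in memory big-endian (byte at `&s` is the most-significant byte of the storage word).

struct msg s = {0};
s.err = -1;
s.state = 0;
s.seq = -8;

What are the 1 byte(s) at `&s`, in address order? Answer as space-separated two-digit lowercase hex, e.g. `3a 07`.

[6+:2] err=-1 & 0x3 = 0x3; word=0xc0
[4+:2] state=0 & 0x3 = 0x0; word=0xc0
[0+:4] seq=-8 & 0xf = 0x8; word=0xc8
word = 0xc8 → big-endian bytes:
  [0]=0xc8

c8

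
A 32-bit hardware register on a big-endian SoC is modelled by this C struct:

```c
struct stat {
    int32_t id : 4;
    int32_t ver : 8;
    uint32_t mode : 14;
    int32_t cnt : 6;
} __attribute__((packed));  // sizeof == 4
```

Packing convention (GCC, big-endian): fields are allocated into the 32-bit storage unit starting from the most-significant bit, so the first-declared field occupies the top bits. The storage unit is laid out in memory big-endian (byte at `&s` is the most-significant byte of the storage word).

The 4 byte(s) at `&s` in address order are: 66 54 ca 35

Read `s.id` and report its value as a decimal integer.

6

[0]=0x66 [1]=0x54 [2]=0xca [3]=0x35 (big-endian) → word 0x6654ca35
id [28+:4] = (word>>28) & 0xf = 6  ←
ver [20+:8] = (word>>20) & 0xff = 101
mode [6+:14] = (word>>6) & 0x3fff = 4904
cnt [0+:6] = (word>>0) & 0x3f = 53
id signed 4b, MSB=0: value = 6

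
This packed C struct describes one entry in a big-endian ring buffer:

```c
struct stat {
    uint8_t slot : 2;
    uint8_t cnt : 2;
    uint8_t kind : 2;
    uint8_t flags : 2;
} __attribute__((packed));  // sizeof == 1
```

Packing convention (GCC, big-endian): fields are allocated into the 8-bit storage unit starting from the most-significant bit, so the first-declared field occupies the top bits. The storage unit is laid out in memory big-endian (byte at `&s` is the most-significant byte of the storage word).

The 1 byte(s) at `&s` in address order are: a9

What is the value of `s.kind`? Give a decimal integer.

2

[0]=0xa9 (big-endian) → word 0xa9
slot:2 @ bit 6 → (0xa9>>6)&0x3 = 0x2
cnt:2 @ bit 4 → (0xa9>>4)&0x3 = 0x2
kind:2 @ bit 2 → (0xa9>>2)&0x3 = 0x2  ←
flags:2 @ bit 0 → (0xa9>>0)&0x3 = 0x1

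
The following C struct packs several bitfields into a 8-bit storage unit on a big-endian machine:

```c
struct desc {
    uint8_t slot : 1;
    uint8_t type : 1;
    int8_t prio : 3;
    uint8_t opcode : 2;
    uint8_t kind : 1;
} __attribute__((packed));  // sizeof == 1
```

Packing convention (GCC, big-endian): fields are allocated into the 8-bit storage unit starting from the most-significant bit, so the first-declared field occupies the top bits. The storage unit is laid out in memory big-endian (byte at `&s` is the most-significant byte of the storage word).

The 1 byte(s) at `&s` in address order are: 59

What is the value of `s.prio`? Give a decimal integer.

[0]=0x59 (big-endian) → word 0x59
slot [7+:1] = (word>>7) & 0x1 = 0
type [6+:1] = (word>>6) & 0x1 = 1
prio [3+:3] = (word>>3) & 0x7 = 3  ←
opcode [1+:2] = (word>>1) & 0x3 = 0
kind [0+:1] = (word>>0) & 0x1 = 1
prio signed 3b, MSB=0: value = 3

3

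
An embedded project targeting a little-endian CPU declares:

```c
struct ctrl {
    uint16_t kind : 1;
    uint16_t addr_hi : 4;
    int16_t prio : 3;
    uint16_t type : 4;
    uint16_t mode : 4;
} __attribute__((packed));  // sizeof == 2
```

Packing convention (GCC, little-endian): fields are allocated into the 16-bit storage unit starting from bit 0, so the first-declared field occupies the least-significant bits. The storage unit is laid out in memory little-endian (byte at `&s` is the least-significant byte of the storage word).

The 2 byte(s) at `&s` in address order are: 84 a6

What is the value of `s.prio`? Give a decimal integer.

-4

[0]=0x84 [1]=0xa6 (little-endian) → word 0xa684
kind [0+:1] = (word>>0) & 0x1 = 0
addr_hi [1+:4] = (word>>1) & 0xf = 2
prio [5+:3] = (word>>5) & 0x7 = 4  ←
type [8+:4] = (word>>8) & 0xf = 6
mode [12+:4] = (word>>12) & 0xf = 10
prio signed 3b, MSB=1: 4 - 8 = -4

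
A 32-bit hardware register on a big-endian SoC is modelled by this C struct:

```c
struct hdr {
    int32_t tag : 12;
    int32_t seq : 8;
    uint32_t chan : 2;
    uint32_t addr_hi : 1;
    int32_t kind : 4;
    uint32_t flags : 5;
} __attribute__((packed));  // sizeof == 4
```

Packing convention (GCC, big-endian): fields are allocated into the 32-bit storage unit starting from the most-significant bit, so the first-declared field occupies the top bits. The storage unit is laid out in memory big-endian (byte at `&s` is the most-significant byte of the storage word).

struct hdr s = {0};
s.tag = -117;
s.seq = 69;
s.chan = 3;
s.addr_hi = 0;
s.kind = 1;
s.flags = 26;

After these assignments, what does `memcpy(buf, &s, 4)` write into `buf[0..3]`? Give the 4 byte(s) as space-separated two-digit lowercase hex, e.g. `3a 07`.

f8 b4 5c 3a

tag:12 = -117 → 0xf8b << 20 → word 0xf8b00000
seq:8 = 69 → 0x45 << 12 → word 0xf8b45000
chan:2 = 3 → 0x3 << 10 → word 0xf8b45c00
addr_hi:1 = 0 → 0x0 << 9 → word 0xf8b45c00
kind:4 = 1 → 0x1 << 5 → word 0xf8b45c20
flags:5 = 26 → 0x1a << 0 → word 0xf8b45c3a
word = 0xf8b45c3a → big-endian bytes:
  [0]=0xf8  [1]=0xb4  [2]=0x5c  [3]=0x3a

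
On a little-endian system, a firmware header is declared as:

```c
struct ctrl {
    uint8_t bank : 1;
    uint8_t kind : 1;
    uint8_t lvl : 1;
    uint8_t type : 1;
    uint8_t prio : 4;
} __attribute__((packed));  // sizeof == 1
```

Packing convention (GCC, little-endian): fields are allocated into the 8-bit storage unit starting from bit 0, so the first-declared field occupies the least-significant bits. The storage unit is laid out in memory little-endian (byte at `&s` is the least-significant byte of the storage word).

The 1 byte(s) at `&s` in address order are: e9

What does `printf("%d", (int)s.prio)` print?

[0]=0xe9 (little-endian) → word 0xe9
bank [0+:1] = (word>>0) & 0x1 = 1
kind [1+:1] = (word>>1) & 0x1 = 0
lvl [2+:1] = (word>>2) & 0x1 = 0
type [3+:1] = (word>>3) & 0x1 = 1
prio [4+:4] = (word>>4) & 0xf = 14  ←

14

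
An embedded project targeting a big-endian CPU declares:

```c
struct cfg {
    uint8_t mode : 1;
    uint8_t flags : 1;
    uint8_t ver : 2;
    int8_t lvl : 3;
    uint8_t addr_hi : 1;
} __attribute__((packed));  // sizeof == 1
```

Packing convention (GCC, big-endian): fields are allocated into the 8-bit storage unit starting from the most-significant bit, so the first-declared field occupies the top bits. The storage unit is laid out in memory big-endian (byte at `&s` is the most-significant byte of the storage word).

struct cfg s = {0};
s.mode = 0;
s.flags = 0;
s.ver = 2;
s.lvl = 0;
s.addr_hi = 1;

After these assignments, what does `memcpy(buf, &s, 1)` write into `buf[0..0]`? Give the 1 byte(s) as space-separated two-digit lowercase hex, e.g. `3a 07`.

mode:1 = 0 → 0x0 << 7 → word 0x00
flags:1 = 0 → 0x0 << 6 → word 0x00
ver:2 = 2 → 0x2 << 4 → word 0x20
lvl:3 = 0 → 0x0 << 1 → word 0x20
addr_hi:1 = 1 → 0x1 << 0 → word 0x21
word = 0x21 → big-endian bytes:
  [0]=0x21

21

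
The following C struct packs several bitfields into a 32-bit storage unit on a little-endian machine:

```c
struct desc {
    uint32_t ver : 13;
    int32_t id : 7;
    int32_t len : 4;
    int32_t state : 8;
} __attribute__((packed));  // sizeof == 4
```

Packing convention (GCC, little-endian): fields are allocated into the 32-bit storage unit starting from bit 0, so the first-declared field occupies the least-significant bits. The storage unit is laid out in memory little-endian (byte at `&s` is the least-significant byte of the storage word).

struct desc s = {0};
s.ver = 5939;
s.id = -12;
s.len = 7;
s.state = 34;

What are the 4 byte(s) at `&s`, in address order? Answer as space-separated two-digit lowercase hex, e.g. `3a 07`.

33 97 7e 22

[0+:13] ver=5939 & 0x1fff = 0x1733; word=0x00001733
[13+:7] id=-12 & 0x7f = 0x74; word=0x000e9733
[20+:4] len=7 & 0xf = 0x7; word=0x007e9733
[24+:8] state=34 & 0xff = 0x22; word=0x227e9733
word = 0x227e9733 → little-endian bytes:
  [0]=0x33  [1]=0x97  [2]=0x7e  [3]=0x22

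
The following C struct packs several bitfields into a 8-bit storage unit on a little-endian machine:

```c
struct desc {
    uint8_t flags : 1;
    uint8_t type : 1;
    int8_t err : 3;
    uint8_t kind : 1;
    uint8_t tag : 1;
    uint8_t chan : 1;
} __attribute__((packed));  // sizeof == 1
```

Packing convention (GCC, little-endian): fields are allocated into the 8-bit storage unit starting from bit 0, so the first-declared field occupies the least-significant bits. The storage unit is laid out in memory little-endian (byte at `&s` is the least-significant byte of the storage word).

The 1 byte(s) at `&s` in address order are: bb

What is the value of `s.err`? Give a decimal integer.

[0]=0xbb (little-endian) → word 0xbb
flags:1 @ bit 0 → (0xbb>>0)&0x1 = 0x1
type:1 @ bit 1 → (0xbb>>1)&0x1 = 0x1
err:3 @ bit 2 → (0xbb>>2)&0x7 = 0x6  ←
kind:1 @ bit 5 → (0xbb>>5)&0x1 = 0x1
tag:1 @ bit 6 → (0xbb>>6)&0x1 = 0x0
chan:1 @ bit 7 → (0xbb>>7)&0x1 = 0x1
err signed 3b, MSB=1: 6 - 8 = -2

-2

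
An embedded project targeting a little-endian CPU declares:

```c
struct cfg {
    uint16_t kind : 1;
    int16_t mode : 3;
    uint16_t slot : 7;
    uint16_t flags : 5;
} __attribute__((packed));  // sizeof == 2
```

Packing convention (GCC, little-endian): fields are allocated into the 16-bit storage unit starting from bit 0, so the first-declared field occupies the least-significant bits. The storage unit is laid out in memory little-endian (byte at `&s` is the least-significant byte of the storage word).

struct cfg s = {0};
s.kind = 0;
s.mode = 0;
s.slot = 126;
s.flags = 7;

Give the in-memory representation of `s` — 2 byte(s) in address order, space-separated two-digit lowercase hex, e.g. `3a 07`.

e0 3f

kind:1 = 0 → 0x0 << 0 → word 0x0000
mode:3 = 0 → 0x0 << 1 → word 0x0000
slot:7 = 126 → 0x7e << 4 → word 0x07e0
flags:5 = 7 → 0x7 << 11 → word 0x3fe0
word = 0x3fe0 → little-endian bytes:
  [0]=0xe0  [1]=0x3f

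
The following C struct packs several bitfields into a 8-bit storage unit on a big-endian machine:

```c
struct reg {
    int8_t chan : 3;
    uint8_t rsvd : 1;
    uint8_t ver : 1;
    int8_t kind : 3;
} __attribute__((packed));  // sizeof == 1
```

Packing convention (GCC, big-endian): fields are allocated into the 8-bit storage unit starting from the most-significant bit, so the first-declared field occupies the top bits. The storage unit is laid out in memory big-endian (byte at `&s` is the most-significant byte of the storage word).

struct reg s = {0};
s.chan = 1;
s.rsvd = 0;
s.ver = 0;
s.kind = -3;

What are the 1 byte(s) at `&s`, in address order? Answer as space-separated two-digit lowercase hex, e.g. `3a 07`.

[5+:3] chan=1 & 0x7 = 0x1; word=0x20
[4+:1] rsvd=0 & 0x1 = 0x0; word=0x20
[3+:1] ver=0 & 0x1 = 0x0; word=0x20
[0+:3] kind=-3 & 0x7 = 0x5; word=0x25
word = 0x25 → big-endian bytes:
  [0]=0x25

25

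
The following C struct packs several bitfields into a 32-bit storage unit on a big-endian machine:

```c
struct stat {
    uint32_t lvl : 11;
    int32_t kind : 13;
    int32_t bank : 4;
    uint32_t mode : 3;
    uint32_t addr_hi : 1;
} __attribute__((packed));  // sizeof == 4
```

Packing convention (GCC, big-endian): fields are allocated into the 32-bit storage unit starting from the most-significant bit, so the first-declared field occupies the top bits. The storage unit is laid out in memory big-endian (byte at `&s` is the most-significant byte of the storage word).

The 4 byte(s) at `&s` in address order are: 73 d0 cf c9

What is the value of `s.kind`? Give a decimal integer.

-3889

[0]=0x73 [1]=0xd0 [2]=0xcf [3]=0xc9 (big-endian) → word 0x73d0cfc9
lvl:11 @ bit 21 → (0x73d0cfc9>>21)&0x7ff = 0x39e
kind:13 @ bit 8 → (0x73d0cfc9>>8)&0x1fff = 0x10cf  ←
bank:4 @ bit 4 → (0x73d0cfc9>>4)&0xf = 0xc
mode:3 @ bit 1 → (0x73d0cfc9>>1)&0x7 = 0x4
addr_hi:1 @ bit 0 → (0x73d0cfc9>>0)&0x1 = 0x1
kind signed 13b, MSB=1: 4303 - 8192 = -3889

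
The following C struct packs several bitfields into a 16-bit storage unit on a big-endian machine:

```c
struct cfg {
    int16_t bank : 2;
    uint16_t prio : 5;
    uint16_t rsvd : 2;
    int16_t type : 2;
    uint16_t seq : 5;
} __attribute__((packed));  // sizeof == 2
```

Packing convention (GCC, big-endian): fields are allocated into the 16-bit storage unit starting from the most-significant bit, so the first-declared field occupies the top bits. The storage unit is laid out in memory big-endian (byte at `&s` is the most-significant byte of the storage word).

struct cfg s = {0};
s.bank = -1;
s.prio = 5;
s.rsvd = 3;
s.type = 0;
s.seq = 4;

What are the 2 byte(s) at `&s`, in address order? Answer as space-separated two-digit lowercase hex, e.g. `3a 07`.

cb 84

bank (2b) val=-1 bits=0x3 at bit 14: 0xc000
prio (5b) val=5 bits=0x5 at bit 9: 0xca00
rsvd (2b) val=3 bits=0x3 at bit 7: 0xcb80
type (2b) val=0 bits=0x0 at bit 5: 0xcb80
seq (5b) val=4 bits=0x4 at bit 0: 0xcb84
word = 0xcb84 → big-endian bytes:
  [0]=0xcb  [1]=0x84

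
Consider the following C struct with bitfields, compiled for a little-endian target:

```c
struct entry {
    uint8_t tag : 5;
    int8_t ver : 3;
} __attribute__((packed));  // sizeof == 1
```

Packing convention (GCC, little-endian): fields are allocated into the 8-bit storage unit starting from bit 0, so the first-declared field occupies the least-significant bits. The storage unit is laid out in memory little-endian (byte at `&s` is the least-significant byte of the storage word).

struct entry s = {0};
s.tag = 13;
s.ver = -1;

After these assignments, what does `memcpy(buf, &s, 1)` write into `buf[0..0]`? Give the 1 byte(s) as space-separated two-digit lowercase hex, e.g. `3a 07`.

tag (5b) val=13 bits=0xd at bit 0: 0x0d
ver (3b) val=-1 bits=0x7 at bit 5: 0xed
word = 0xed → little-endian bytes:
  [0]=0xed

ed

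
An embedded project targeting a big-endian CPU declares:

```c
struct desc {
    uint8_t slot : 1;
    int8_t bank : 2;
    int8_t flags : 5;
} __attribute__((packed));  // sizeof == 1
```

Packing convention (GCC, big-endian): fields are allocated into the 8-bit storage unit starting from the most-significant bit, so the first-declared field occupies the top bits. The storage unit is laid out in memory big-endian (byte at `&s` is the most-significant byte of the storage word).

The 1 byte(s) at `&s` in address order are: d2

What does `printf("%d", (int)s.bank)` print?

-2

[0]=0xd2 (big-endian) → word 0xd2
slot [7+:1] = (word>>7) & 0x1 = 1
bank [5+:2] = (word>>5) & 0x3 = 2  ←
flags [0+:5] = (word>>0) & 0x1f = 18
bank signed 2b, MSB=1: 2 - 4 = -2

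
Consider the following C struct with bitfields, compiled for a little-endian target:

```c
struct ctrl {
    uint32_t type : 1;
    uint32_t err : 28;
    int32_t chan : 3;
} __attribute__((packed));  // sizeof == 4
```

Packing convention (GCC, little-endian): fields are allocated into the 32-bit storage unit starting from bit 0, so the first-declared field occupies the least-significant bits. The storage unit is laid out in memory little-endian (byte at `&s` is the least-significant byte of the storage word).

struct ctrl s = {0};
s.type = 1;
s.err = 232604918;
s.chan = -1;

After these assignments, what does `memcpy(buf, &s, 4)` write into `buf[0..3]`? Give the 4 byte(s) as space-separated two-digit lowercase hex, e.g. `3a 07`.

type (1b) val=1 bits=0x1 at bit 0: 0x00000001
err (28b) val=232604918 bits=0xddd44f6 at bit 1: 0x1bba89ed
chan (3b) val=-1 bits=0x7 at bit 29: 0xfbba89ed
word = 0xfbba89ed → little-endian bytes:
  [0]=0xed  [1]=0x89  [2]=0xba  [3]=0xfb

ed 89 ba fb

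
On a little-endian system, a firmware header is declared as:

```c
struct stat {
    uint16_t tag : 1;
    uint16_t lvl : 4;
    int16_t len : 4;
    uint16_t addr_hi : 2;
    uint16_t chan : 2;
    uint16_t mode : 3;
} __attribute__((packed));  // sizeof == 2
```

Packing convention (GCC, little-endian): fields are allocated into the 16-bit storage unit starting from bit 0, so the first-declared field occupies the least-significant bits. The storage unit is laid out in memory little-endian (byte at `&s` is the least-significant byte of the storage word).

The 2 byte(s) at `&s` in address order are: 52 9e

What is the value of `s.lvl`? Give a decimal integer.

9

[0]=0x52 [1]=0x9e (little-endian) → word 0x9e52
tag:1 @ bit 0 → (0x9e52>>0)&0x1 = 0x0
lvl:4 @ bit 1 → (0x9e52>>1)&0xf = 0x9  ←
len:4 @ bit 5 → (0x9e52>>5)&0xf = 0x2
addr_hi:2 @ bit 9 → (0x9e52>>9)&0x3 = 0x3
chan:2 @ bit 11 → (0x9e52>>11)&0x3 = 0x3
mode:3 @ bit 13 → (0x9e52>>13)&0x7 = 0x4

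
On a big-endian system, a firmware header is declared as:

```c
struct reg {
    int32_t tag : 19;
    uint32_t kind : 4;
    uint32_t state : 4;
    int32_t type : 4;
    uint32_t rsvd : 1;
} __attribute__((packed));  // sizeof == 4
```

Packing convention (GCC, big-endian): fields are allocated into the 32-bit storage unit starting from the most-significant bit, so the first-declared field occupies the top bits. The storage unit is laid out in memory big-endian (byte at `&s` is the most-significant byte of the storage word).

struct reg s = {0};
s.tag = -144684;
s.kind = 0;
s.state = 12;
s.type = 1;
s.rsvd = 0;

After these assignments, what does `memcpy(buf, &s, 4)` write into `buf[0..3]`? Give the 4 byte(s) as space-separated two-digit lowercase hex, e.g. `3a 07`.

[13+:19] tag=-144684 & 0x7ffff = 0x5cad4; word=0xb95a8000
[9+:4] kind=0 & 0xf = 0x0; word=0xb95a8000
[5+:4] state=12 & 0xf = 0xc; word=0xb95a8180
[1+:4] type=1 & 0xf = 0x1; word=0xb95a8182
[0+:1] rsvd=0 & 0x1 = 0x0; word=0xb95a8182
word = 0xb95a8182 → big-endian bytes:
  [0]=0xb9  [1]=0x5a  [2]=0x81  [3]=0x82

b9 5a 81 82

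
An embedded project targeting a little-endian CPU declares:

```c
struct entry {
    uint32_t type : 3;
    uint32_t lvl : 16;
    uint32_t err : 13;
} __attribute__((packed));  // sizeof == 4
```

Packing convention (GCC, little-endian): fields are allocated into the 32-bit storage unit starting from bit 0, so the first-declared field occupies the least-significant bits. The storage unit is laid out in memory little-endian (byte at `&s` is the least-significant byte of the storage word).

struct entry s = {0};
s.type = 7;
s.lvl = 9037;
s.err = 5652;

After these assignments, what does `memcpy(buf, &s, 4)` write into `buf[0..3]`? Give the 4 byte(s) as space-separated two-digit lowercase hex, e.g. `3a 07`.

6f 1a a1 b0

type:3 = 7 → 0x7 << 0 → word 0x00000007
lvl:16 = 9037 → 0x234d << 3 → word 0x00011a6f
err:13 = 5652 → 0x1614 << 19 → word 0xb0a11a6f
word = 0xb0a11a6f → little-endian bytes:
  [0]=0x6f  [1]=0x1a  [2]=0xa1  [3]=0xb0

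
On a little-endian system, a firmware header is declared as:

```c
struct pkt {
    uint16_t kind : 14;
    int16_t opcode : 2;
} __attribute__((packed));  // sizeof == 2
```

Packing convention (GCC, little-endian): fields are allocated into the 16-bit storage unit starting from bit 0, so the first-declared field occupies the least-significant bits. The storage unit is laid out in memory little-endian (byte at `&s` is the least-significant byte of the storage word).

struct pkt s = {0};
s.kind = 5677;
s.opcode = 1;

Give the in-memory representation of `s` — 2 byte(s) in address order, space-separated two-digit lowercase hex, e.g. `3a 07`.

kind (14b) val=5677 bits=0x162d at bit 0: 0x162d
opcode (2b) val=1 bits=0x1 at bit 14: 0x562d
word = 0x562d → little-endian bytes:
  [0]=0x2d  [1]=0x56

2d 56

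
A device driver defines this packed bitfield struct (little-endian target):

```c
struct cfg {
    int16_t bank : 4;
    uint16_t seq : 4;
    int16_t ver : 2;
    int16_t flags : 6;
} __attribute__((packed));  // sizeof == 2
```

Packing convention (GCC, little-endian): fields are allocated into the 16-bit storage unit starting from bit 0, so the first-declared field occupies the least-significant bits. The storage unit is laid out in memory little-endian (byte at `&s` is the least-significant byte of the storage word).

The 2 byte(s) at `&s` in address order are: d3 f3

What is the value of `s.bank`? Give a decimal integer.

3

[0]=0xd3 [1]=0xf3 (little-endian) → word 0xf3d3
bank:4 @ bit 0 → (0xf3d3>>0)&0xf = 0x3  ←
seq:4 @ bit 4 → (0xf3d3>>4)&0xf = 0xd
ver:2 @ bit 8 → (0xf3d3>>8)&0x3 = 0x3
flags:6 @ bit 10 → (0xf3d3>>10)&0x3f = 0x3c
bank signed 4b, MSB=0: value = 3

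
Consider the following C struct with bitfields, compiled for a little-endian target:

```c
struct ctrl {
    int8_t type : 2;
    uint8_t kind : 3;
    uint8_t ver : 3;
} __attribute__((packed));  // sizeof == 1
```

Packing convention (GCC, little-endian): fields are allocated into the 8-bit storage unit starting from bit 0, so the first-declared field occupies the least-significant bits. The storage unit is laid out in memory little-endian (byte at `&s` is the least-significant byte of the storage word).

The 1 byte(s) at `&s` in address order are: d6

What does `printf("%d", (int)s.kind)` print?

[0]=0xd6 (little-endian) → word 0xd6
type [0+:2] = (word>>0) & 0x3 = 2
kind [2+:3] = (word>>2) & 0x7 = 5  ←
ver [5+:3] = (word>>5) & 0x7 = 6

5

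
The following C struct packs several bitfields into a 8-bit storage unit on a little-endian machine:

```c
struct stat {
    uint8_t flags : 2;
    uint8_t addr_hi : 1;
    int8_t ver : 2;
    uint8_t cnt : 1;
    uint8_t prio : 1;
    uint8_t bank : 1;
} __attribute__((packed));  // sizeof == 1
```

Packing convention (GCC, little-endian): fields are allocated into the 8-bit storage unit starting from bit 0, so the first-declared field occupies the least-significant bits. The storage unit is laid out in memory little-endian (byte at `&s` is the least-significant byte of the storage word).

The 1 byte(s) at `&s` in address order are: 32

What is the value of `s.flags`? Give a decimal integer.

2

[0]=0x32 (little-endian) → word 0x32
flags [0+:2] = (word>>0) & 0x3 = 2  ←
addr_hi [2+:1] = (word>>2) & 0x1 = 0
ver [3+:2] = (word>>3) & 0x3 = 2
cnt [5+:1] = (word>>5) & 0x1 = 1
prio [6+:1] = (word>>6) & 0x1 = 0
bank [7+:1] = (word>>7) & 0x1 = 0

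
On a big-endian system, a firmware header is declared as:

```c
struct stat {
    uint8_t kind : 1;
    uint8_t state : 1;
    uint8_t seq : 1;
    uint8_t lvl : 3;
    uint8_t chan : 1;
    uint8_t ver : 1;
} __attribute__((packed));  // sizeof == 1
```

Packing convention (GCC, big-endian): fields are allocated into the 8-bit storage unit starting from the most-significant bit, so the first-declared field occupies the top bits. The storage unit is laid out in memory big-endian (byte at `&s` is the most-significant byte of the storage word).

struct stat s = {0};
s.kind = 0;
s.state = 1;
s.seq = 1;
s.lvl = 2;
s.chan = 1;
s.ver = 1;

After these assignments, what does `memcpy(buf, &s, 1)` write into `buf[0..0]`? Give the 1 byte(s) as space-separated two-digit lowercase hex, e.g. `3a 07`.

kind (1b) val=0 bits=0x0 at bit 7: 0x00
state (1b) val=1 bits=0x1 at bit 6: 0x40
seq (1b) val=1 bits=0x1 at bit 5: 0x60
lvl (3b) val=2 bits=0x2 at bit 2: 0x68
chan (1b) val=1 bits=0x1 at bit 1: 0x6a
ver (1b) val=1 bits=0x1 at bit 0: 0x6b
word = 0x6b → big-endian bytes:
  [0]=0x6b

6b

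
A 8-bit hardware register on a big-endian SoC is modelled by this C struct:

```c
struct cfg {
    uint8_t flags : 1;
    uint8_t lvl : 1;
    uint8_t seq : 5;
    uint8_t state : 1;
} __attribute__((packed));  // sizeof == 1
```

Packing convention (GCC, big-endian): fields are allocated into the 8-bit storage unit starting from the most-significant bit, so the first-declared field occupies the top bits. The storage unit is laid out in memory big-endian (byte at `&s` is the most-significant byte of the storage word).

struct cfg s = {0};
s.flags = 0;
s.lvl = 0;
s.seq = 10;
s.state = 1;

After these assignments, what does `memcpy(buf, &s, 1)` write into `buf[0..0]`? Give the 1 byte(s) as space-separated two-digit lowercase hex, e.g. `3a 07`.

[7+:1] flags=0 & 0x1 = 0x0; word=0x00
[6+:1] lvl=0 & 0x1 = 0x0; word=0x00
[1+:5] seq=10 & 0x1f = 0xa; word=0x14
[0+:1] state=1 & 0x1 = 0x1; word=0x15
word = 0x15 → big-endian bytes:
  [0]=0x15

15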